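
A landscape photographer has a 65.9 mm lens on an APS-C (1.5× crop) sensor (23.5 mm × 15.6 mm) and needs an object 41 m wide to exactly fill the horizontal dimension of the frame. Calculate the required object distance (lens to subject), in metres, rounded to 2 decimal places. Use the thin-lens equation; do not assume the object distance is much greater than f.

W: 41 m = 41000 mm.
Magnification m = w/W = dᵢ/dₒ; combined with 1/f = 1/dₒ + 1/dᵢ this gives dₒ = f·(1 + W/w).
dₒ = 65.9 mm × (1 + 41000/23.5) = 65.9 × 1745.6809 ≈ 115040.368 mm = 115.04 m.

115.04 m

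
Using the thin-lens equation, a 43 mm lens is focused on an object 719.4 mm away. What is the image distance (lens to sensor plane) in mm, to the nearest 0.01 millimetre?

1/dᵢ = 1/f − 1/dₒ = 1/43 − 1/719.4 = 0.0218658 mm⁻¹.
dᵢ = 1/0.0218658 ≈ 45.7336 mm.

45.73 mm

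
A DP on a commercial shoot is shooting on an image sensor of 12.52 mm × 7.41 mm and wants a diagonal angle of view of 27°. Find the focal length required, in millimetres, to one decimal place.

Sensor diagonal = √(12.52² + 7.41²) = √211.6585 ≈ 14.5485 mm.
From α = 2·arctan(d/2f) we get f = d / (2·tan(α/2)).
With d = 14.5485 mm and α/2 = 13.5°, tan(α/2) ≈ 0.24008, so f ≈ 14.5485 / 0.48016 ≈ 30.2994 mm.

30.3 mm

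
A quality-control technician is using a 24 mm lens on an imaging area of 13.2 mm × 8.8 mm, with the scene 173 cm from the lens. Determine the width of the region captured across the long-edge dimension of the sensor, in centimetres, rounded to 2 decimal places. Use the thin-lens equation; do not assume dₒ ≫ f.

dₒ: 173 cm = 1730 mm.
Similar triangles through the lens centre give W/dₒ = w/dᵢ; with 1/f = 1/dₒ + 1/dᵢ this gives W = w·(dₒ − f)/f.
W = 13.2 mm × (1730 − 24) / 24 = 13.2 × 71.0833 ≈ 938.300 mm = 93.83 cm.

93.83 cm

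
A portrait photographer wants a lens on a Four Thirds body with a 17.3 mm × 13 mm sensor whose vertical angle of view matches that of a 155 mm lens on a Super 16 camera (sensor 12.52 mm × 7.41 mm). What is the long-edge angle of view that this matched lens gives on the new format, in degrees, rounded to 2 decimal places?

Equal vertical AOV ⇒ f₂ = f₁ · 13/7.41 = 155 × 1.75439 ≈ 271.9298 mm.
Long-edge AOV on the new format = 2·arctan(17.3 / (2 × 271.9298)) = 2·arctan(0.03181) ≈ 3.6439°.

3.64°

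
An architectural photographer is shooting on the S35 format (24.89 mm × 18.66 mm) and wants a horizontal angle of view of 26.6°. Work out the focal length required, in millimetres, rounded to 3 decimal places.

From α = 2·arctan(w/2f) we get f = w / (2·tan(α/2)).
With w = 24.89 mm and α/2 = 13.3°, tan(α/2) ≈ 0.23639, so f ≈ 24.89 / 0.47278 ≈ 52.6461 mm.

52.646 mm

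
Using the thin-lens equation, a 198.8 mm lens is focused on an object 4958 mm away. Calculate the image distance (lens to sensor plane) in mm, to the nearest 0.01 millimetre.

1/dᵢ = 1/f − 1/dₒ = 1/198.8 − 1/4958 = 0.0048285 mm⁻¹.
dᵢ = 1/0.0048285 ≈ 207.1042 mm.

207.10 mm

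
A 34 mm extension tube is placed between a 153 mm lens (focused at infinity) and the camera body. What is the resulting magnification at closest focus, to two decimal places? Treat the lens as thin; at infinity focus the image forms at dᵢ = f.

0.22×

The tube moves the image plane from f to f + e, so dᵢ = 153 + 34 = 187 mm. Focus is achieved when 1/f = 1/dₒ + 1/dᵢ, giving dₒ = 1/(1/f − 1/(f+e)).
Magnification m = dᵢ/dₒ = (f+e)·(1/f − 1/(f+e)) = e/f = 34/153 ≈ 0.2222.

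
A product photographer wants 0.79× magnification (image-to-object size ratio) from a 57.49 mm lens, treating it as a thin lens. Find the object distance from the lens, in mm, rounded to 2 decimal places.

With m = dᵢ/dₒ and 1/f = 1/dₒ + 1/dᵢ, substituting dᵢ = m·dₒ gives 1/f = (1 + 1/m)/dₒ, hence dₒ = f·(1 + 1/m).
dₒ = 57.49 × (1 + 1/0.79) = 57.49 × 2.26582 ≈ 130.262 mm.

130.26 mm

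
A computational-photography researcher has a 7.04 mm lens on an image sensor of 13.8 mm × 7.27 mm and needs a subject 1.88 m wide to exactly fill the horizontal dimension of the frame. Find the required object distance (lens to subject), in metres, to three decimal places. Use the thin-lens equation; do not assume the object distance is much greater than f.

W: 1.88 m = 1880 mm.
Magnification m = w/W = dᵢ/dₒ; combined with 1/f = 1/dₒ + 1/dᵢ this gives dₒ = f·(1 + W/w).
dₒ = 7.04 mm × (1 + 1880/13.8) = 7.04 × 137.2319 ≈ 966.112 mm = 0.966112 m.

0.966 m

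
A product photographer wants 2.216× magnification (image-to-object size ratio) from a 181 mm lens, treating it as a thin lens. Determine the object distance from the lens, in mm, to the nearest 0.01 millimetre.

With m = dᵢ/dₒ and 1/f = 1/dₒ + 1/dᵢ, substituting dᵢ = m·dₒ gives 1/f = (1 + 1/m)/dₒ, hence dₒ = f·(1 + 1/m).
dₒ = 181 × (1 + 1/2.216) = 181 × 1.45126 ≈ 262.679 mm.

262.68 mm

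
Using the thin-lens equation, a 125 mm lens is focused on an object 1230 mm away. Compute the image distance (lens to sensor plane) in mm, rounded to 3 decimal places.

139.140 mm

1/dᵢ = 1/f − 1/dₒ = 1/125 − 1/1230 = 0.0071870 mm⁻¹.
dᵢ = 1/0.0071870 ≈ 139.1403 mm.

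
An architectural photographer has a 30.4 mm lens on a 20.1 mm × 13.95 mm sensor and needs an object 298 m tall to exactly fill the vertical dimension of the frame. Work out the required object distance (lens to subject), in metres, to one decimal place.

649.4 m

W: 298 m = 298000 mm.
Magnification m = h/W = dᵢ/dₒ; combined with 1/f = 1/dₒ + 1/dᵢ this gives dₒ = f·(1 + W/h).
dₒ = 30.4 mm × (1 + 298000/13.95) = 30.4 × 21363.0072 ≈ 649435.418 mm = 649.435 m.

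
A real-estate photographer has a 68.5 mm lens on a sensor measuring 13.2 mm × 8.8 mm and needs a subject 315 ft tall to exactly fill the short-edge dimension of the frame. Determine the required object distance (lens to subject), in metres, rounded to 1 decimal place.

747.4 m

W: 315 ft × 304.8 mm/ft = 96012.00 mm.
Magnification m = h/W = dᵢ/dₒ; combined with 1/f = 1/dₒ + 1/dᵢ this gives dₒ = f·(1 + W/h).
dₒ = 68.5 mm × (1 + 96012/8.8) = 68.5 × 10911.4542 ≈ 747434.612 mm = 747.435 m.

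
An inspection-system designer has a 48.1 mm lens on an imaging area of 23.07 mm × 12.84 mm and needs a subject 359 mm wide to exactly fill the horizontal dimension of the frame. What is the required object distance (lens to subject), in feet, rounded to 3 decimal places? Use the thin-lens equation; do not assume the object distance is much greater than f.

Magnification m = w/W = dᵢ/dₒ; combined with 1/f = 1/dₒ + 1/dᵢ this gives dₒ = f·(1 + W/w).
dₒ = 48.1 mm × (1 + 359/23.07) = 48.1 × 16.5613 ≈ 796.600 mm = 796.600/304.8 ft = 2.61352 ft.

2.614 ft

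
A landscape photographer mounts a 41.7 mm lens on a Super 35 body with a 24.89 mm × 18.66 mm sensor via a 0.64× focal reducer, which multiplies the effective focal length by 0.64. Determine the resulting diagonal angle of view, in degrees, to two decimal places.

60.47°

Effective focal length f = 41.7 × 0.64 = 26.688 mm.
Sensor diagonal = √(24.89² + 18.66²) = √967.7077 ≈ 31.1080 mm.
α = 2·arctan(31.108 / (2 × 26.688)) = 2·arctan(0.58281) ≈ 60.4680°.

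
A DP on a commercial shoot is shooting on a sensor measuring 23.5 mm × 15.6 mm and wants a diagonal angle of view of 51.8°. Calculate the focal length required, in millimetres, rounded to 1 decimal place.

29.0 mm

Sensor diagonal = √(23.5² + 15.6²) = √795.6100 ≈ 28.2066 mm.
From α = 2·arctan(d/2f) we get f = d / (2·tan(α/2)).
With d = 28.2066 mm and α/2 = 25.9°, tan(α/2) ≈ 0.48557, so f ≈ 28.2066 / 0.97115 ≈ 29.0446 mm.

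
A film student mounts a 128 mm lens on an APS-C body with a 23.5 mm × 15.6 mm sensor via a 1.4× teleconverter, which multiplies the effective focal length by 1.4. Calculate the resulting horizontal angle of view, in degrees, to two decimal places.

7.50°

Effective focal length f = 128 × 1.4 = 179.2 mm.
α = 2·arctan(23.5 / (2 × 179.2)) = 2·arctan(0.06557) ≈ 7.5029°.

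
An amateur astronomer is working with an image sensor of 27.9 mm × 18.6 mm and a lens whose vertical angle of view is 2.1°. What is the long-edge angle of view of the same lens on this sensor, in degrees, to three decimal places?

From the vertical AOV: f = 18.6 / (2·tan(1.05°)) = 18.6 / 0.03666 ≈ 507.4201 mm.
Long-edge AOV = 2·arctan(27.9 / (2 × 507.4201)) = 2·arctan(0.02749) ≈ 3.1496°.

3.150°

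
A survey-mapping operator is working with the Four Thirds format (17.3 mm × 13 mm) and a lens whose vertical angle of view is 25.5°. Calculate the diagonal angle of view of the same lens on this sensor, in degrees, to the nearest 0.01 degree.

41.28°

From the vertical AOV: f = 13 / (2·tan(12.75°)) = 13 / 0.45255 ≈ 28.7259 mm.
Sensor diagonal = √(17.3² + 13²) = √468.2900 ≈ 21.6400 mm.
Diagonal AOV = 2·arctan(21.6400 / (2 × 28.7259)) = 2·arctan(0.37666) ≈ 41.2792°.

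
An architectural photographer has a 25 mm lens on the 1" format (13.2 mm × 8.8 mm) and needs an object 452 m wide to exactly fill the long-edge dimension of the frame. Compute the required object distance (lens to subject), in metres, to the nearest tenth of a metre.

856.1 m

W: 452 m = 452000 mm.
Magnification m = w/W = dᵢ/dₒ; combined with 1/f = 1/dₒ + 1/dᵢ this gives dₒ = f·(1 + W/w).
dₒ = 25 mm × (1 + 452000/13.2) = 25 × 34243.4242 ≈ 856085.606 mm = 856.086 m.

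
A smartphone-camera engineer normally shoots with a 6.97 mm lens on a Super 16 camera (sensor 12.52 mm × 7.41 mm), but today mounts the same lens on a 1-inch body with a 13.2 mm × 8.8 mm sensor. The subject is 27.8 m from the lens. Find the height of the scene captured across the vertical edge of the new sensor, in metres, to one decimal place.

The focal length stays 6.97 mm; the relevant sensor dimension is now h = 8.8 mm. Object distance dₒ = 27.8 m = 27800 mm.
Thin-lens field height W = h·(dₒ − f)/f = 8.8 × (27800 − 6.97)/6.97 ≈ 35090.196 mm = 35.0902 m.

35.1 m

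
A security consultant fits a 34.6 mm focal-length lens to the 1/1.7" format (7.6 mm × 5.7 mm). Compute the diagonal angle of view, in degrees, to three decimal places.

15.634°

Sensor diagonal = √(7.6² + 5.7²) = √90.2500 ≈ 9.5000 mm.
Angle of view α = 2·arctan(d/2f) with d = 9.5000 mm and f = 34.6 mm.
d/2f = 0.13728; arctan(0.13728) ≈ 7.8169°, so α ≈ 15.6338°.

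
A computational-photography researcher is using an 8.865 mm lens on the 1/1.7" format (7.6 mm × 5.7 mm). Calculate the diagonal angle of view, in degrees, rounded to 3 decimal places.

56.366°

Sensor diagonal = √(7.6² + 5.7²) = √90.2500 ≈ 9.5000 mm.
Angle of view α = 2·arctan(d/2f) with d = 9.5000 mm and f = 8.865 mm.
d/2f = 0.53582; arctan(0.53582) ≈ 28.1831°, so α ≈ 56.3661°.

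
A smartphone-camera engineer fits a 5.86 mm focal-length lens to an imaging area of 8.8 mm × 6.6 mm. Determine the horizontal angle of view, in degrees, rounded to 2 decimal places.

73.80°

Angle of view α = 2·arctan(w/2f) with w = 8.8 mm and f = 5.86 mm.
w/2f = 0.75085; arctan(0.75085) ≈ 36.9012°, so α ≈ 73.8023°.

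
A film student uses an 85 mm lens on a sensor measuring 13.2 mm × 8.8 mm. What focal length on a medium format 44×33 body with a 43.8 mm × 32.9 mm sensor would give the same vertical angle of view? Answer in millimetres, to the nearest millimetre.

Equal angle of view means equal height/f ratio, so f₂ = f₁ · (height₂/height₁) = 85 × 32.9/8.8.
f₂ = 85 × 3.73864 ≈ 317.784 mm.

318 mm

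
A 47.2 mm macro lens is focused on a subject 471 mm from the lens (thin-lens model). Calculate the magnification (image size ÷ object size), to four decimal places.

Thin lens: 1/f = 1/dₒ + 1/dᵢ → 1/dᵢ = 1/47.2 − 1/471 = 0.0190633 mm⁻¹, so dᵢ ≈ 52.4568 mm.
Magnification m = dᵢ/dₒ = 52.4568/471 ≈ 0.11137.

0.1114×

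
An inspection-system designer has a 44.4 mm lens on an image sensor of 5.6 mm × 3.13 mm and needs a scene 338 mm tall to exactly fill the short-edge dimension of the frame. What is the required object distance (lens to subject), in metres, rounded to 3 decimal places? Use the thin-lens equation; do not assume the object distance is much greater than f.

4.839 m

Magnification m = h/W = dᵢ/dₒ; combined with 1/f = 1/dₒ + 1/dᵢ this gives dₒ = f·(1 + W/h).
dₒ = 44.4 mm × (1 + 338/3.13) = 44.4 × 108.9872 ≈ 4839.033 mm = 4.83903 m.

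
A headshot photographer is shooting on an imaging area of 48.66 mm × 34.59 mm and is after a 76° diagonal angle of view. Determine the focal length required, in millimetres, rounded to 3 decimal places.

Sensor diagonal = √(48.66² + 34.59²) = √3564.2637 ≈ 59.7015 mm.
From α = 2·arctan(d/2f) we get f = d / (2·tan(α/2)).
With d = 59.7015 mm and α/2 = 38°, tan(α/2) ≈ 0.78129, so f ≈ 59.7015 / 1.56257 ≈ 38.2072 mm.

38.207 mm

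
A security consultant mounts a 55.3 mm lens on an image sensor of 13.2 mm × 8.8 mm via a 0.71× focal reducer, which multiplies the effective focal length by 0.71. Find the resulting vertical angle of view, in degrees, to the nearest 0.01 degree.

12.79°

Effective focal length f = 55.3 × 0.71 = 39.263 mm.
α = 2·arctan(8.8 / (2 × 39.263)) = 2·arctan(0.11206) ≈ 12.7883°.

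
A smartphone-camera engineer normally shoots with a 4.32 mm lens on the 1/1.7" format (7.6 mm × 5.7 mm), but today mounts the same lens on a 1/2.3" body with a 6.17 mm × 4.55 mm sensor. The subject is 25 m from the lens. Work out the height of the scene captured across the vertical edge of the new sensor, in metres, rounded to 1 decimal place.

26.3 m

The focal length stays 4.32 mm; the relevant sensor dimension is now h = 4.55 mm. Object distance dₒ = 25 m = 25000 mm.
Thin-lens field height W = h·(dₒ − f)/f = 4.55 × (25000 − 4.32)/4.32 ≈ 26326.469 mm = 26.3265 m.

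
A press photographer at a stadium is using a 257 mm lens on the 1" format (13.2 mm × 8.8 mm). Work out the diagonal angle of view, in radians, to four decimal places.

0.0617 rad

Sensor diagonal = √(13.2² + 8.8²) = √251.6800 ≈ 15.8644 mm.
Angle of view α = 2·arctan(d/2f) with d = 15.8644 mm and f = 257 mm.
d/2f = 0.03086; arctan(0.03086) ≈ 0.0309 rad, so α ≈ 0.0617 rad.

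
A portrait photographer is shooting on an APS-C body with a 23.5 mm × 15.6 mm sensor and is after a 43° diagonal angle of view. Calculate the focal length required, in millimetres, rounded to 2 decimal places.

Sensor diagonal = √(23.5² + 15.6²) = √795.6100 ≈ 28.2066 mm.
From α = 2·arctan(d/2f) we get f = d / (2·tan(α/2)).
With d = 28.2066 mm and α/2 = 21.5°, tan(α/2) ≈ 0.39391, so f ≈ 28.2066 / 0.78782 ≈ 35.8033 mm.

35.80 mm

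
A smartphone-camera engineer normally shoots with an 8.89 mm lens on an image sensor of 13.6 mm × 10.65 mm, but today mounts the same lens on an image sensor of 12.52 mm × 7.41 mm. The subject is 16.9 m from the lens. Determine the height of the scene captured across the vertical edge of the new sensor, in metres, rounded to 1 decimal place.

The focal length stays 8.89 mm; the relevant sensor dimension is now h = 7.41 mm. Object distance dₒ = 16.9 m = 16900 mm.
Thin-lens field height W = h·(dₒ − f)/f = 7.41 × (16900 − 8.89)/8.89 ≈ 14079.092 mm = 14.0791 m.

14.1 m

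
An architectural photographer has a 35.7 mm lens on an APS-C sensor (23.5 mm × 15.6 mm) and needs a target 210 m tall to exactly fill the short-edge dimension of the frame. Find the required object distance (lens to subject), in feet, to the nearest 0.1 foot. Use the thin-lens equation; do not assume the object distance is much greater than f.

W: 210 m = 210000 mm.
Magnification m = h/W = dᵢ/dₒ; combined with 1/f = 1/dₒ + 1/dᵢ this gives dₒ = f·(1 + W/h).
dₒ = 35.7 mm × (1 + 210000/15.6) = 35.7 × 13462.5385 ≈ 480612.623 mm = 480612.623/304.8 ft = 1576.81 ft.

1576.8 ft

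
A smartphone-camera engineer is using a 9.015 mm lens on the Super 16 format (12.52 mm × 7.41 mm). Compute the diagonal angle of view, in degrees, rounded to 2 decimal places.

Sensor diagonal = √(12.52² + 7.41²) = √211.6585 ≈ 14.5485 mm.
Angle of view α = 2·arctan(d/2f) with d = 14.5485 mm and f = 9.015 mm.
d/2f = 0.80690; arctan(0.80690) ≈ 38.9002°, so α ≈ 77.8004°.

77.80°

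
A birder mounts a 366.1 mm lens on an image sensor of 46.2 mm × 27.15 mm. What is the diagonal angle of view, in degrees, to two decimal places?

Sensor diagonal = √(46.2² + 27.15²) = √2871.5625 ≈ 53.5870 mm.
Angle of view α = 2·arctan(d/2f) with d = 53.5870 mm and f = 366.1 mm.
d/2f = 0.07319; arctan(0.07319) ≈ 4.1858°, so α ≈ 8.3716°.

8.37°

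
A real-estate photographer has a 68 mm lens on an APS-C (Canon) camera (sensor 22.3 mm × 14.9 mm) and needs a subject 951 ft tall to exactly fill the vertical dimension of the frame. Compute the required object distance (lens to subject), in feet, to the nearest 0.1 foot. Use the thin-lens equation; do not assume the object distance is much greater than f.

4340.4 ft

W: 951 ft × 304.8 mm/ft = 289864.79 mm.
Magnification m = h/W = dᵢ/dₒ; combined with 1/f = 1/dₒ + 1/dᵢ this gives dₒ = f·(1 + W/h).
dₒ = 68 mm × (1 + 289865/14.9) = 68 × 19455.0128 ≈ 1322940.870 mm = 1322940.870/304.8 ft = 4340.36 ft.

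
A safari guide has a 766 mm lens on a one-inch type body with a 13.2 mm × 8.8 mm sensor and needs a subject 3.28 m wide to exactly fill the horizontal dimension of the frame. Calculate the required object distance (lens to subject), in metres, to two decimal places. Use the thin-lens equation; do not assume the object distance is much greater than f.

W: 3.28 m = 3280 mm.
Magnification m = w/W = dᵢ/dₒ; combined with 1/f = 1/dₒ + 1/dᵢ this gives dₒ = f·(1 + W/w).
dₒ = 766 mm × (1 + 3280/13.2) = 766 × 249.4848 ≈ 191105.394 mm = 191.105 m.

191.11 m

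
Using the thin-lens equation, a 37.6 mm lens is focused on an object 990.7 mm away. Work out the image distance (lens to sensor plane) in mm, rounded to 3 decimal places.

39.083 mm

1/dᵢ = 1/f − 1/dₒ = 1/37.6 − 1/990.7 = 0.0255864 mm⁻¹.
dᵢ = 1/0.0255864 ≈ 39.0833 mm.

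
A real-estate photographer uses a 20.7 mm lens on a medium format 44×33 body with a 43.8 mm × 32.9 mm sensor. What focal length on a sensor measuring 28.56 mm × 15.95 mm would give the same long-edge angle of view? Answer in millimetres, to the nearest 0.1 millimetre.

13.5 mm

Equal angle of view means equal width/f ratio, so f₂ = f₁ · (width₂/width₁) = 20.7 × 28.56/43.8.
f₂ = 20.7 × 0.65205 ≈ 13.498 mm.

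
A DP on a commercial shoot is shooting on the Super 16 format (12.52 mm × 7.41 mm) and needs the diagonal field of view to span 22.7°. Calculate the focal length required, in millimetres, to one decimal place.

Sensor diagonal = √(12.52² + 7.41²) = √211.6585 ≈ 14.5485 mm.
From α = 2·arctan(d/2f) we get f = d / (2·tan(α/2)).
With d = 14.5485 mm and α/2 = 11.35°, tan(α/2) ≈ 0.20073, so f ≈ 14.5485 / 0.40145 ≈ 36.2394 mm.

36.2 mm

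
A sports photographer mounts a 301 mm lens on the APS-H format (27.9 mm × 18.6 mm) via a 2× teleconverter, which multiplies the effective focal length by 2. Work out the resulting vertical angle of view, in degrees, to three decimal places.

Effective focal length f = 301 × 2 = 602 mm.
α = 2·arctan(18.6 / (2 × 602)) = 2·arctan(0.01545) ≈ 1.7701°.

1.770°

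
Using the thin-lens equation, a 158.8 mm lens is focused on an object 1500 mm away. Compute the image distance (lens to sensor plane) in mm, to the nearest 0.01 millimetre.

177.60 mm

1/dᵢ = 1/f − 1/dₒ = 1/158.8 − 1/1500 = 0.0056306 mm⁻¹.
dᵢ = 1/0.0056306 ≈ 177.6021 mm.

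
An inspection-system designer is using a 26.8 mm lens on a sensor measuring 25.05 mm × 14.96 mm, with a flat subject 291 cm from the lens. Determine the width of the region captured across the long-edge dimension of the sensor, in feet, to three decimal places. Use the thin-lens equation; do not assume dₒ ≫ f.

dₒ: 291 cm = 2910 mm.
Similar triangles through the lens centre give W/dₒ = w/dᵢ; with 1/f = 1/dₒ + 1/dᵢ this gives W = w·(dₒ − f)/f.
W = 25.05 mm × (2910 − 26.8) / 26.8 = 25.05 × 107.5821 ≈ 2694.931 mm = 2694.931/304.8 ft = 8.84164 ft.

8.842 ft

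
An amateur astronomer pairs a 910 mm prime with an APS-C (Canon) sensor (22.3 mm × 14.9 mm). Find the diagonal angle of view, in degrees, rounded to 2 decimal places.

Sensor diagonal = √(22.3² + 14.9²) = √719.3000 ≈ 26.8198 mm.
Angle of view α = 2·arctan(d/2f) with d = 26.8198 mm and f = 910 mm.
d/2f = 0.01474; arctan(0.01474) ≈ 0.8443°, so α ≈ 1.6885°.

1.69°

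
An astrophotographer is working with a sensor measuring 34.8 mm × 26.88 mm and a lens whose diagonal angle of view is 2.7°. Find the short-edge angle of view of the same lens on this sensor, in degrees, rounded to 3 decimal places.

Sensor diagonal = √(34.8² + 26.88²) = √1933.5744 ≈ 43.9724 mm.
From the diagonal AOV: f = 43.9724 / (2·tan(1.35°)) = 43.9724 / 0.04713 ≈ 932.9512 mm.
Short-edge AOV = 2·arctan(26.88 / (2 × 932.9512)) = 2·arctan(0.01441) ≈ 1.6507°.

1.651°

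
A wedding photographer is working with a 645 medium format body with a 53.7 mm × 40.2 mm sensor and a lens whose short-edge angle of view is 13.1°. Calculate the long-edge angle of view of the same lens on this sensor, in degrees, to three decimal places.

From the short-edge AOV: f = 40.2 / (2·tan(6.55°)) = 40.2 / 0.22964 ≈ 175.0571 mm.
Long-edge AOV = 2·arctan(53.7 / (2 × 175.0571)) = 2·arctan(0.15338) ≈ 17.4400°.

17.440°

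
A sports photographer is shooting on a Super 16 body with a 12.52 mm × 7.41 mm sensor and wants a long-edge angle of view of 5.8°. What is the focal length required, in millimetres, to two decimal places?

123.57 mm

From α = 2·arctan(w/2f) we get f = w / (2·tan(α/2)).
With w = 12.52 mm and α/2 = 2.9°, tan(α/2) ≈ 0.05066, so f ≈ 12.52 / 0.10132 ≈ 123.5742 mm.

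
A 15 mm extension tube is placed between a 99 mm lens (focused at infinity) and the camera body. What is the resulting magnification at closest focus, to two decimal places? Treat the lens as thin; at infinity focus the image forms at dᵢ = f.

0.15×

The tube moves the image plane from f to f + e, so dᵢ = 99 + 15 = 114 mm. Focus is achieved when 1/f = 1/dₒ + 1/dᵢ, giving dₒ = 1/(1/f − 1/(f+e)).
Magnification m = dᵢ/dₒ = (f+e)·(1/f − 1/(f+e)) = e/f = 15/99 ≈ 0.1515.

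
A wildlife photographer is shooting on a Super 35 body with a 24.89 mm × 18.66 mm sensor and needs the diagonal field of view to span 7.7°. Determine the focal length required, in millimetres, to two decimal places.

231.13 mm

Sensor diagonal = √(24.89² + 18.66²) = √967.7077 ≈ 31.1080 mm.
From α = 2·arctan(d/2f) we get f = d / (2·tan(α/2)).
With d = 31.1080 mm and α/2 = 3.85°, tan(α/2) ≈ 0.06730, so f ≈ 31.1080 / 0.13459 ≈ 231.1265 mm.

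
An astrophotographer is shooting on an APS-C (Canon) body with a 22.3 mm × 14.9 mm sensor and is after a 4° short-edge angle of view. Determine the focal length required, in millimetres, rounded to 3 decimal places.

213.340 mm

From α = 2·arctan(h/2f) we get f = h / (2·tan(α/2)).
With h = 14.9 mm and α/2 = 2°, tan(α/2) ≈ 0.03492, so f ≈ 14.9 / 0.06984 ≈ 213.3401 mm.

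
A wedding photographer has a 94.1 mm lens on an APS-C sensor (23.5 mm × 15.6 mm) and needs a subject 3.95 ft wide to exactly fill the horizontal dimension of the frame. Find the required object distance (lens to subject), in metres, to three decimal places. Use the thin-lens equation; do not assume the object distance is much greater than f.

4.915 m

W: 3.95 ft × 304.8 mm/ft = 1203.96 mm.
Magnification m = w/W = dᵢ/dₒ; combined with 1/f = 1/dₒ + 1/dᵢ this gives dₒ = f·(1 + W/w).
dₒ = 94.1 mm × (1 + 1203.96/23.5) = 94.1 × 52.2323 ≈ 4915.063 mm = 4.91506 m.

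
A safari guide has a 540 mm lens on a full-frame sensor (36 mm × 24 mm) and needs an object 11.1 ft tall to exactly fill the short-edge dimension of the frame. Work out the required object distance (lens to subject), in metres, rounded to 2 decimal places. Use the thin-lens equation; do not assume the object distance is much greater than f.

76.66 m

W: 11.1 ft × 304.8 mm/ft = 3383.28 mm.
Magnification m = h/W = dᵢ/dₒ; combined with 1/f = 1/dₒ + 1/dᵢ this gives dₒ = f·(1 + W/h).
dₒ = 540 mm × (1 + 3383.28/24) = 540 × 141.9700 ≈ 76663.798 mm = 76.6638 m.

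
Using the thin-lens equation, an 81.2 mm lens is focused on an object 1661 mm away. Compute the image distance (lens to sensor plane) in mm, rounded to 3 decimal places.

1/dᵢ = 1/f − 1/dₒ = 1/81.2 − 1/1661 = 0.0117132 mm⁻¹.
dᵢ = 1/0.0117132 ≈ 85.3736 mm.

85.374 mm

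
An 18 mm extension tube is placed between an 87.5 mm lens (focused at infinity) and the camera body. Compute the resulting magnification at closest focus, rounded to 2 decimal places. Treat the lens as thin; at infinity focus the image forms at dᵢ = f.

The tube moves the image plane from f to f + e, so dᵢ = 87.5 + 18 = 105.5 mm. Focus is achieved when 1/f = 1/dₒ + 1/dᵢ, giving dₒ = 1/(1/f − 1/(f+e)).
Magnification m = dᵢ/dₒ = (f+e)·(1/f − 1/(f+e)) = e/f = 18/87.5 ≈ 0.2057.

0.21×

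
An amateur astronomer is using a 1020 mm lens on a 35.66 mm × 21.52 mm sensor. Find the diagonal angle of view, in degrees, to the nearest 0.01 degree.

Sensor diagonal = √(35.66² + 21.52²) = √1734.7460 ≈ 41.6503 mm.
Angle of view α = 2·arctan(d/2f) with d = 41.6503 mm and f = 1020 mm.
d/2f = 0.02042; arctan(0.02042) ≈ 1.1696°, so α ≈ 2.3393°.

2.34°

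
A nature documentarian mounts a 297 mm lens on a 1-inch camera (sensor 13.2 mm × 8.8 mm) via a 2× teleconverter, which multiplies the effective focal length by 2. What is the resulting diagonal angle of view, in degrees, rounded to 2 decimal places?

Effective focal length f = 297 × 2 = 594 mm.
Sensor diagonal = √(13.2² + 8.8²) = √251.6800 ≈ 15.8644 mm.
α = 2·arctan(15.864 / (2 × 594)) = 2·arctan(0.01335) ≈ 1.5302°.

1.53°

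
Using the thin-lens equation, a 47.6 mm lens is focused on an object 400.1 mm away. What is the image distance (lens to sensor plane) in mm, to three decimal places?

1/dᵢ = 1/f − 1/dₒ = 1/47.6 − 1/400.1 = 0.0185090 mm⁻¹.
dᵢ = 1/0.0185090 ≈ 54.0277 mm.

54.028 mm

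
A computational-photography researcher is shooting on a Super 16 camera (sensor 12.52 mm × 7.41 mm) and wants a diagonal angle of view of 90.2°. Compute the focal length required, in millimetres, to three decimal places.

Sensor diagonal = √(12.52² + 7.41²) = √211.6585 ≈ 14.5485 mm.
From α = 2·arctan(d/2f) we get f = d / (2·tan(α/2)).
With d = 14.5485 mm and α/2 = 45.1°, tan(α/2) ≈ 1.00350, so f ≈ 14.5485 / 2.00699 ≈ 7.2489 mm.

7.249 mm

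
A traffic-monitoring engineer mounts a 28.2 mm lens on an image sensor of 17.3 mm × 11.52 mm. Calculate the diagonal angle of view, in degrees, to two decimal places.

Sensor diagonal = √(17.3² + 11.52²) = √432.0004 ≈ 20.7846 mm.
Angle of view α = 2·arctan(d/2f) with d = 20.7846 mm and f = 28.2 mm.
d/2f = 0.36852; arctan(0.36852) ≈ 20.2299°, so α ≈ 40.4599°.

40.46°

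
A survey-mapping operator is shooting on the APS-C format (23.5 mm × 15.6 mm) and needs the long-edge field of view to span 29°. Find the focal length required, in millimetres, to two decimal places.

From α = 2·arctan(w/2f) we get f = w / (2·tan(α/2)).
With w = 23.5 mm and α/2 = 14.5°, tan(α/2) ≈ 0.25862, so f ≈ 23.5 / 0.51724 ≈ 45.4339 mm.

45.43 mm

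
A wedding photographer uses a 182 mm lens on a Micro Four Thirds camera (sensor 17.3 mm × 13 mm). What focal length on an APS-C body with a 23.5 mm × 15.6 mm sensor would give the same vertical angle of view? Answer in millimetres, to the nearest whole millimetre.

218 mm

Equal angle of view means equal height/f ratio, so f₂ = f₁ · (height₂/height₁) = 182 × 15.6/13.
f₂ = 182 × 1.20000 ≈ 218.400 mm.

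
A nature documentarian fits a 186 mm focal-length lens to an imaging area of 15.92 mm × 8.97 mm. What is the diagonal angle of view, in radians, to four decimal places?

Sensor diagonal = √(15.92² + 8.97²) = √333.9073 ≈ 18.2731 mm.
Angle of view α = 2·arctan(d/2f) with d = 18.2731 mm and f = 186 mm.
d/2f = 0.04912; arctan(0.04912) ≈ 0.0491 rad, so α ≈ 0.0982 rad.

0.0982 rad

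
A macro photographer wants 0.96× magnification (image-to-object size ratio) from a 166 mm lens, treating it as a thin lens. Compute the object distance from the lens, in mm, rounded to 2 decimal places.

338.92 mm

With m = dᵢ/dₒ and 1/f = 1/dₒ + 1/dᵢ, substituting dᵢ = m·dₒ gives 1/f = (1 + 1/m)/dₒ, hence dₒ = f·(1 + 1/m).
dₒ = 166 × (1 + 1/0.96) = 166 × 2.04167 ≈ 338.917 mm.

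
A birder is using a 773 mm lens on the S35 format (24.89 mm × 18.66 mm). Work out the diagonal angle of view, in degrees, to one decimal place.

2.3°

Sensor diagonal = √(24.89² + 18.66²) = √967.7077 ≈ 31.1080 mm.
Angle of view α = 2·arctan(d/2f) with d = 31.1080 mm and f = 773 mm.
d/2f = 0.02012; arctan(0.02012) ≈ 1.1527°, so α ≈ 2.3055°.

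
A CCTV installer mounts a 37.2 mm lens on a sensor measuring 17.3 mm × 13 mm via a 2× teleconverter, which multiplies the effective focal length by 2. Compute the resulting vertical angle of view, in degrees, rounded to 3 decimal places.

Effective focal length f = 37.2 × 2 = 74.4 mm.
α = 2·arctan(13 / (2 × 74.4)) = 2·arctan(0.08737) ≈ 9.9860°.

9.986°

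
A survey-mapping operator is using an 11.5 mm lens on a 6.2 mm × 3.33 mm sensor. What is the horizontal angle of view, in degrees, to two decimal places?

Angle of view α = 2·arctan(w/2f) with w = 6.2 mm and f = 11.5 mm.
w/2f = 0.26957; arctan(0.26957) ≈ 15.0864°, so α ≈ 30.1727°.

30.17°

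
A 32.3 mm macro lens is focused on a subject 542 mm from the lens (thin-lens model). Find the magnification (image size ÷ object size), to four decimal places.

Thin lens: 1/f = 1/dₒ + 1/dᵢ → 1/dᵢ = 1/32.3 − 1/542 = 0.0291147 mm⁻¹, so dᵢ ≈ 34.3469 mm.
Magnification m = dᵢ/dₒ = 34.3469/542 ≈ 0.06337.

0.0634×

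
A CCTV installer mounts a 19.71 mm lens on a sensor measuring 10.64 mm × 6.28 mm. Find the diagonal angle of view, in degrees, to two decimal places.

34.80°

Sensor diagonal = √(10.64² + 6.28²) = √152.6480 ≈ 12.3551 mm.
Angle of view α = 2·arctan(d/2f) with d = 12.3551 mm and f = 19.71 mm.
d/2f = 0.31342; arctan(0.31342) ≈ 17.4021°, so α ≈ 34.8042°.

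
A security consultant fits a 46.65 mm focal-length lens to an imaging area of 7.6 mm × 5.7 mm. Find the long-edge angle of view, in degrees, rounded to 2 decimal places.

Angle of view α = 2·arctan(w/2f) with w = 7.6 mm and f = 46.65 mm.
w/2f = 0.08146; arctan(0.08146) ≈ 4.6569°, so α ≈ 9.3138°.

9.31°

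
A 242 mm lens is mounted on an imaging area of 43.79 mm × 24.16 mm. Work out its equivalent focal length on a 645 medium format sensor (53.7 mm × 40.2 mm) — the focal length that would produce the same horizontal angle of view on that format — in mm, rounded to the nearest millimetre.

297 mm

Equal angle of view means equal width/f ratio, so f₂ = f₁ · (width₂/width₁) = 242 × 53.7/43.79.
f₂ = 242 × 1.22631 ≈ 296.766 mm.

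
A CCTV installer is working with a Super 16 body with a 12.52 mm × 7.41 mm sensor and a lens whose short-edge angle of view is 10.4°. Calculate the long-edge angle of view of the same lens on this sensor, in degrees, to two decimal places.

From the short-edge AOV: f = 7.41 / (2·tan(5.2°)) = 7.41 / 0.18201 ≈ 40.7111 mm.
Long-edge AOV = 2·arctan(12.52 / (2 × 40.7111)) = 2·arctan(0.15377) ≈ 17.4834°.

17.48°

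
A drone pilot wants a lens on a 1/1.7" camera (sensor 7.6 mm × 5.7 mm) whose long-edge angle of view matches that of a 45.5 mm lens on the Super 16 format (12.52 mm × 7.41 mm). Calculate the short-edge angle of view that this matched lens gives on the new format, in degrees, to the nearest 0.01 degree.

Equal long-edge AOV ⇒ f₂ = f₁ · 7.6/12.52 = 45.5 × 0.60703 ≈ 27.6198 mm.
Short-edge AOV on the new format = 2·arctan(5.7 / (2 × 27.6198)) = 2·arctan(0.10319) ≈ 11.7826°.

11.78°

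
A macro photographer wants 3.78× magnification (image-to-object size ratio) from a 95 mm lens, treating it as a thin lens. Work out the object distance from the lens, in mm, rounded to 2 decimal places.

With m = dᵢ/dₒ and 1/f = 1/dₒ + 1/dᵢ, substituting dᵢ = m·dₒ gives 1/f = (1 + 1/m)/dₒ, hence dₒ = f·(1 + 1/m).
dₒ = 95 × (1 + 1/3.78) = 95 × 1.26455 ≈ 120.132 mm.

120.13 mm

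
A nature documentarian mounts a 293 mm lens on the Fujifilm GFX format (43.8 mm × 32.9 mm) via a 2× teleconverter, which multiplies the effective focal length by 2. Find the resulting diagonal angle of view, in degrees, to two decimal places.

5.35°

Effective focal length f = 293 × 2 = 586 mm.
Sensor diagonal = √(43.8² + 32.9²) = √3000.8500 ≈ 54.7800 mm.
α = 2·arctan(54.780 / (2 × 586)) = 2·arctan(0.04674) ≈ 5.3522°.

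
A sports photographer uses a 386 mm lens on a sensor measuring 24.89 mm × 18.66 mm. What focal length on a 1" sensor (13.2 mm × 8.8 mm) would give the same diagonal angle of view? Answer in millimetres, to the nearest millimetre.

197 mm

Sensor diagonal = √(24.89² + 18.66²) = √967.7077 ≈ 31.1080 mm.
Sensor diagonal = √(13.2² + 8.8²) = √251.6800 ≈ 15.8644 mm.
Equal angle of view means equal diagonal/f ratio, so f₂ = f₁ · (diagonal₂/diagonal₁) = 386 × 15.8644/31.1080.
f₂ = 386 × 0.50998 ≈ 196.852 mm.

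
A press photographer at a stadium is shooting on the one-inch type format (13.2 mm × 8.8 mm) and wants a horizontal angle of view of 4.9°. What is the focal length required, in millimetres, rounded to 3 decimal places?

From α = 2·arctan(w/2f) we get f = w / (2·tan(α/2)).
With w = 13.2 mm and α/2 = 2.45°, tan(α/2) ≈ 0.04279, so f ≈ 13.2 / 0.08557 ≈ 154.2537 mm.

154.254 mm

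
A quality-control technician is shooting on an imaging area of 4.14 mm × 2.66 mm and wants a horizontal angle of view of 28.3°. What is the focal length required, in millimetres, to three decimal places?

From α = 2·arctan(w/2f) we get f = w / (2·tan(α/2)).
With w = 4.14 mm and α/2 = 14.15°, tan(α/2) ≈ 0.25211, so f ≈ 4.14 / 0.50422 ≈ 8.2107 mm.

8.211 mm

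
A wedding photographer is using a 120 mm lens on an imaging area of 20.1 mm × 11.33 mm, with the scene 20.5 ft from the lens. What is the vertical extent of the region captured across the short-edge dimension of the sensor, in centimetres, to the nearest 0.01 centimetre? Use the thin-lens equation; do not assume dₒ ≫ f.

dₒ: 20.5 ft × 304.8 mm/ft = 6248.40 mm.
Similar triangles through the lens centre give W/dₒ = h/dᵢ; with 1/f = 1/dₒ + 1/dᵢ this gives W = h·(dₒ − f)/f.
W = 11.33 mm × (6248.4 − 120) / 120 = 11.33 × 51.0700 ≈ 578.623 mm = 57.8623 cm.

57.86 cm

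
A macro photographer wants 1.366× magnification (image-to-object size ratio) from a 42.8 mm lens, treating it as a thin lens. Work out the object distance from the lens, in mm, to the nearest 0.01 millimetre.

With m = dᵢ/dₒ and 1/f = 1/dₒ + 1/dᵢ, substituting dᵢ = m·dₒ gives 1/f = (1 + 1/m)/dₒ, hence dₒ = f·(1 + 1/m).
dₒ = 42.8 × (1 + 1/1.366) = 42.8 × 1.73206 ≈ 74.132 mm.

74.13 mm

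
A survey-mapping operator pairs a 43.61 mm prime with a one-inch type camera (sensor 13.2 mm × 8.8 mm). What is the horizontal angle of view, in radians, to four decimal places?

0.3004 rad

Angle of view α = 2·arctan(w/2f) with w = 13.2 mm and f = 43.61 mm.
w/2f = 0.15134; arctan(0.15134) ≈ 0.1502 rad, so α ≈ 0.3004 rad.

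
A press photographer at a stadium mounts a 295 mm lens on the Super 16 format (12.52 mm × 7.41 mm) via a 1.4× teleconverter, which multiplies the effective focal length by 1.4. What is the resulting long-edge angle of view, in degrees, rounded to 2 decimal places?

1.74°

Effective focal length f = 295 × 1.4 = 413 mm.
α = 2·arctan(12.52 / (2 × 413)) = 2·arctan(0.01516) ≈ 1.7368°.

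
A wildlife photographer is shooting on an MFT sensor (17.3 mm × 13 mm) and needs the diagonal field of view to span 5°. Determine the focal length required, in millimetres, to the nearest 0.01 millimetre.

247.82 mm

Sensor diagonal = √(17.3² + 13²) = √468.2900 ≈ 21.6400 mm.
From α = 2·arctan(d/2f) we get f = d / (2·tan(α/2)).
With d = 21.6400 mm and α/2 = 2.5°, tan(α/2) ≈ 0.04366, so f ≈ 21.6400 / 0.08732 ≈ 247.8188 mm.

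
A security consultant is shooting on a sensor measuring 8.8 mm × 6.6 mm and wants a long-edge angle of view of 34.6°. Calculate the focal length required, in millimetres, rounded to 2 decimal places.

From α = 2·arctan(w/2f) we get f = w / (2·tan(α/2)).
With w = 8.8 mm and α/2 = 17.3°, tan(α/2) ≈ 0.31147, so f ≈ 8.8 / 0.62293 ≈ 14.1268 mm.

14.13 mm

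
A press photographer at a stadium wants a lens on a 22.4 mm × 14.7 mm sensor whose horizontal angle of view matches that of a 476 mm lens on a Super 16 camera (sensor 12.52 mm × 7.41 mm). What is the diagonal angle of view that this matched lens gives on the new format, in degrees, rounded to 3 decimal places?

1.802°

Equal horizontal AOV ⇒ f₂ = f₁ · 22.4/12.52 = 476 × 1.78914 ≈ 851.6294 mm.
Sensor diagonal = √(22.4² + 14.7²) = √717.8500 ≈ 26.7927 mm.
Diagonal AOV on the new format = 2·arctan(26.7927 / (2 × 851.6294)) = 2·arctan(0.01573) ≈ 1.8024°.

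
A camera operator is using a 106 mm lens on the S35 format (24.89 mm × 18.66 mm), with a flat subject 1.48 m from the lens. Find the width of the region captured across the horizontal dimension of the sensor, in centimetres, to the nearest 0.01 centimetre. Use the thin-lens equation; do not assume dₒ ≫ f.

dₒ: 1.48 m = 1480 mm.
Similar triangles through the lens centre give W/dₒ = w/dᵢ; with 1/f = 1/dₒ + 1/dᵢ this gives W = w·(dₒ − f)/f.
W = 24.89 mm × (1480 − 106) / 106 = 24.89 × 12.9623 ≈ 322.631 mm = 32.2631 cm.

32.26 cm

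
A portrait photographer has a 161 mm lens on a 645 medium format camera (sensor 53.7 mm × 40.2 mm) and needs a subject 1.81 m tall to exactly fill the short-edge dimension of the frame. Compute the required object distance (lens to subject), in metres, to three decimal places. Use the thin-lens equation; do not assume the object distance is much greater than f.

7.410 m

W: 1.81 m = 1810 mm.
Magnification m = h/W = dᵢ/dₒ; combined with 1/f = 1/dₒ + 1/dᵢ this gives dₒ = f·(1 + W/h).
dₒ = 161 mm × (1 + 1810/40.2) = 161 × 46.0249 ≈ 7410.005 mm = 7.41 m.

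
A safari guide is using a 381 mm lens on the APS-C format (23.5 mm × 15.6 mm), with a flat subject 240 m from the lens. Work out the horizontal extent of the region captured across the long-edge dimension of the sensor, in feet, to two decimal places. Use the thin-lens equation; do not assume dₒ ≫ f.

dₒ: 240 m = 240000 mm.
Similar triangles through the lens centre give W/dₒ = w/dᵢ; with 1/f = 1/dₒ + 1/dᵢ this gives W = w·(dₒ − f)/f.
W = 23.5 mm × (240000 − 381) / 381 = 23.5 × 628.9213 ≈ 14779.650 mm = 14779.650/304.8 ft = 48.4897 ft.

48.49 ft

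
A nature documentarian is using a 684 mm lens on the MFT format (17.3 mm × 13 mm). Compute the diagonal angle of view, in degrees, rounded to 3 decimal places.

Sensor diagonal = √(17.3² + 13²) = √468.2900 ≈ 21.6400 mm.
Angle of view α = 2·arctan(d/2f) with d = 21.6400 mm and f = 684 mm.
d/2f = 0.01582; arctan(0.01582) ≈ 0.9063°, so α ≈ 1.8125°.

1.813°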